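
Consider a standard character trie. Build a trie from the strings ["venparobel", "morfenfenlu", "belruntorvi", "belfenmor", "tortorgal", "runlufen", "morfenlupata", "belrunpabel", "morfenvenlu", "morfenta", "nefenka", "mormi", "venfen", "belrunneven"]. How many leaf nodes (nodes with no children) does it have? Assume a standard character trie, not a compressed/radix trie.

A leaf is a node with no children — equivalently, the end of a word that is not a proper prefix of any other stored word.
Those words: "belfenmor", "belrunneven", "belrunpabel", "belruntorvi", "morfenfenlu", "morfenlupata", "morfenta", "morfenvenlu", "mormi", "nefenka", "runlufen", "tortorgal", "venfen", "venparobel"
Leaf count: 14

14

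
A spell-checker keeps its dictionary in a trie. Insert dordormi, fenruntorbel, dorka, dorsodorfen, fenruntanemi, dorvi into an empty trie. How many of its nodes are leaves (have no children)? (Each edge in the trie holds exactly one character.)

A leaf is a node with no children — equivalently, the end of a word that is not a proper prefix of any other stored word.
Those words: "dordormi", "dorka", "dorsodorfen", "dorvi", "fenruntanemi", "fenruntorbel"
Leaf count: 6

6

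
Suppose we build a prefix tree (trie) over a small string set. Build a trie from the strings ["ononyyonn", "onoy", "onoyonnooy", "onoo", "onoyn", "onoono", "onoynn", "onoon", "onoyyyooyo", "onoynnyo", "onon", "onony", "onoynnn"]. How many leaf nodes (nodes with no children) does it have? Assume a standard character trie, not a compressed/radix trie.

6

A leaf is a node with no children — equivalently, the end of a word that is not a proper prefix of any other stored word.
Those words: "ononyyonn", "onoono", "onoynnn", "onoynnyo", "onoyonnooy", "onoyyyooyo"
Leaf count: 6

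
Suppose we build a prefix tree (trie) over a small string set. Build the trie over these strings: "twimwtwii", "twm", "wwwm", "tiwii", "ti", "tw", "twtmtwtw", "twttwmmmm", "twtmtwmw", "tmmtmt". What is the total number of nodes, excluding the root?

Trace insertions, counting only characters that open a new branch:
  "twimwtwii" → 9 new (t, w, i, m, w, t, w, i, i)
  "twm" → prefix "tw" already present; 1 new (m)
  "wwwm" → 4 new (w, w, w, m)
  "tiwii" → prefix "t" already present; 4 new (i, w, i, i)
  "ti" → prefix "ti" already present; 0 new (none)
  "tw" → prefix "tw" already present; 0 new (none)
  "twtmtwtw" → prefix "tw" already present; 6 new (t, m, t, w, t, w)
  "twttwmmmm" → prefix "twt" already present; 6 new (t, w, m, m, m, m)
  "twtmtwmw" → prefix "twtmtw" already present; 2 new (m, w)
  "tmmtmt" → prefix "t" already present; 5 new (m, m, t, m, t)
Total nodes = 9 + 1 + 4 + 4 + 0 + 0 + 6 + 6 + 2 + 5 = 37

37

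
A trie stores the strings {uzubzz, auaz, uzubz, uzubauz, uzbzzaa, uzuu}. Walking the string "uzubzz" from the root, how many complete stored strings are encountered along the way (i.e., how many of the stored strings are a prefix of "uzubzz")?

2

Check each prefix of "uzubzz" against the stored set — each match is an end-marker on the path.
Prefixes of the query that are stored words: "uzubz", "uzubzz"
Count: 2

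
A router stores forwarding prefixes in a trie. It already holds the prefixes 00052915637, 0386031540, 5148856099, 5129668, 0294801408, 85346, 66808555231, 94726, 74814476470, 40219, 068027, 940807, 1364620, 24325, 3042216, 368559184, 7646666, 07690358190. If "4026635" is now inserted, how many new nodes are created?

Walking "4026635" from the root, the first 3 characters ("402") follow existing edges; "6" is the first miss.
New nodes needed: |"4026635"| − 3 = 7 − 3 = 4.

4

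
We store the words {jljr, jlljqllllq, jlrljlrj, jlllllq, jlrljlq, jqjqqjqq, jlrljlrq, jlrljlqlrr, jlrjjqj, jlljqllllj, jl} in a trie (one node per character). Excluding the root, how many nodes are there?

39

Trace insertions, counting only characters that open a new branch:
  "jljr" → 4 new (j, l, j, r)
  "jlljqllllq" → prefix "jl" already present; 8 new (l, j, q, l, l, l, l, q)
  "jlrljlrj" → prefix "jl" already present; 6 new (r, l, j, l, r, j)
  "jlllllq" → prefix "jll" already present; 4 new (l, l, l, q)
  "jlrljlq" → prefix "jlrljl" already present; 1 new (q)
  "jqjqqjqq" → prefix "j" already present; 7 new (q, j, q, q, j, q, q)
  "jlrljlrq" → prefix "jlrljlr" already present; 1 new (q)
  "jlrljlqlrr" → prefix "jlrljlq" already present; 3 new (l, r, r)
  "jlrjjqj" → prefix "jlr" already present; 4 new (j, j, q, j)
  "jlljqllllj" → prefix "jlljqllll" already present; 1 new (j)
  "jl" → prefix "jl" already present; 0 new (none)
Total nodes = 4 + 8 + 6 + 4 + 1 + 7 + 1 + 3 + 4 + 1 + 0 = 39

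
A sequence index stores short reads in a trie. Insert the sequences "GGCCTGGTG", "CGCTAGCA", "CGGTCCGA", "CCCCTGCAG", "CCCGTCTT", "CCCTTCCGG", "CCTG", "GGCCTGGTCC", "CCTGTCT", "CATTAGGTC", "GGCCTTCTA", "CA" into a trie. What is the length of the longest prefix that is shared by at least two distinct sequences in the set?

8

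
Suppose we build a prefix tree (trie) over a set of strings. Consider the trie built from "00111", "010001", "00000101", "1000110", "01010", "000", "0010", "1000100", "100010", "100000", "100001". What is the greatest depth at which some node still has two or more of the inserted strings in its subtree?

6

Look for the deepest trie node that still has at least two words in its subtree.
e.g. "100010" and "1000100" share the prefix "100010" of length 6; no pair shares a longer one.
Longest shared-prefix length: 6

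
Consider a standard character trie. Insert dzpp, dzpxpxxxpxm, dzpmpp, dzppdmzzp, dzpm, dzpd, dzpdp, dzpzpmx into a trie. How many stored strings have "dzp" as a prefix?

Walk to "dzp"; the words in its subtree are exactly those with that prefix.
Words under "dzp": dzpd, dzpdp, dzpm, dzpmpp, dzpp, dzppdmzzp, dzpxpxxxpxm, dzpzpmx
Count: 8

8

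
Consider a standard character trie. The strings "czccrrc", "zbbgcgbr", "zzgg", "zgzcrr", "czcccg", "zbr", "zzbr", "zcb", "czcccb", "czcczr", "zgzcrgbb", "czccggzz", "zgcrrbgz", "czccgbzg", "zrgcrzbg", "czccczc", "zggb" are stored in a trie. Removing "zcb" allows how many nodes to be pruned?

2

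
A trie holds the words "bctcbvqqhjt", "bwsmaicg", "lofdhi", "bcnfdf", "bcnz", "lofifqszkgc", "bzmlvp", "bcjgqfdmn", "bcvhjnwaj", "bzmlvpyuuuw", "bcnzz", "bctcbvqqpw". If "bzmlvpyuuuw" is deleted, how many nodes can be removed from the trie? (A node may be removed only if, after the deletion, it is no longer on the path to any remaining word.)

Walk "bzmlvpyuuuw" from the leaf back toward the root, removing each node that no remaining word uses.
The suffix "yuuuw" (5 nodes) is used only by "bzmlvpyuuuw"; "bzmlvp" is itself a stored word, so pruning stops there.
Nodes removed: 5

5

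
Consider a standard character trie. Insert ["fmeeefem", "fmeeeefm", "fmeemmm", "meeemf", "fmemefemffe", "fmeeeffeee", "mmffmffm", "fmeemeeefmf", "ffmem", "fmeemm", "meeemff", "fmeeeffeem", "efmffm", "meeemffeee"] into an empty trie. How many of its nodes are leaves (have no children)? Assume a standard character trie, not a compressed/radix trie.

11

A leaf is a node with no children — equivalently, the end of a word that is not a proper prefix of any other stored word.
Those words: "efmffm", "ffmem", "fmeeeefm", "fmeeefem", "fmeeeffeee", "fmeeeffeem", "fmeemeeefmf", "fmeemmm", "fmemefemffe", "meeemffeee", "mmffmffm"
Leaf count: 11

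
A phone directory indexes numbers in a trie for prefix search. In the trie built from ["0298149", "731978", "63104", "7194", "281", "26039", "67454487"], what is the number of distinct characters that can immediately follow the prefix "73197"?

1

Follow the path "73197" to its node, then look at its outgoing edges.
Distinct next characters after "73197": 8.
That node has 1 child edge.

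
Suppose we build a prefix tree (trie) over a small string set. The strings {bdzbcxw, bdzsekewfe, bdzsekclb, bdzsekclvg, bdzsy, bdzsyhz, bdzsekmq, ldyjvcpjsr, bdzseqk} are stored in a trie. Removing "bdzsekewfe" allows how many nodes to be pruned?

4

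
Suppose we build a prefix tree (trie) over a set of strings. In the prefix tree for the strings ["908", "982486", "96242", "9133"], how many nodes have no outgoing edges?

4

Leaves are exactly the stored words that no other stored word extends.
Those words: "908", "9133", "96242", "982486"
Leaf count: 4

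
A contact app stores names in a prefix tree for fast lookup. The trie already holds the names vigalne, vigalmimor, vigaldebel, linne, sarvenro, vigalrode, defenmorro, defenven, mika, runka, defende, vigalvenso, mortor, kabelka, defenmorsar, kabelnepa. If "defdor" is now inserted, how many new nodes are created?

3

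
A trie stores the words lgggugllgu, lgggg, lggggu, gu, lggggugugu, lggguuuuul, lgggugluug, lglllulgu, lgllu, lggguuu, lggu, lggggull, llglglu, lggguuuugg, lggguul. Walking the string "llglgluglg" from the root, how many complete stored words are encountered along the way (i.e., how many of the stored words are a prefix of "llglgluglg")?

Traverse "llglgluglg" character by character; count nodes along the way that are marked as word ends.
Prefixes of the query that are stored words: "llglglu"
Count: 1

1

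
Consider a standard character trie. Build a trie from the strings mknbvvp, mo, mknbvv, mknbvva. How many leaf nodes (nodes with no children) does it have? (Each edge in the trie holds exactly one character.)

Leaves are exactly the stored words that no other stored word extends.
Those words: "mknbvva", "mknbvvp", "mo"
Leaf count: 3

3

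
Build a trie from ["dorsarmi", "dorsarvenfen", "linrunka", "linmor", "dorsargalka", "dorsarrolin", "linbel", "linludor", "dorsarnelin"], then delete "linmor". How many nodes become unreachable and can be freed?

After clearing the end-marker at "linmor", prune upward until reaching a node still needed by another word.
The suffix "mor" (3 nodes) is used only by "linmor"; the node for "lin" still has the child "r", so pruning stops there.
Nodes removed: 3

3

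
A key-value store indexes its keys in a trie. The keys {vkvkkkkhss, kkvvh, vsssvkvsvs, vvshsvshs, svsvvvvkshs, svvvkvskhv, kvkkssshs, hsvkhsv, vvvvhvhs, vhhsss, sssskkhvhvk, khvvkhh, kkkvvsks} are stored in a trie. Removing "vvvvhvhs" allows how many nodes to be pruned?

6

A node on "vvvvhvhs"'s path can go only if nothing else ends at it or branches off below it.
The suffix "vvhvhs" (6 nodes) is used only by "vvvvhvhs"; the node for "vv" still has the child "s", so pruning stops there.
Nodes removed: 6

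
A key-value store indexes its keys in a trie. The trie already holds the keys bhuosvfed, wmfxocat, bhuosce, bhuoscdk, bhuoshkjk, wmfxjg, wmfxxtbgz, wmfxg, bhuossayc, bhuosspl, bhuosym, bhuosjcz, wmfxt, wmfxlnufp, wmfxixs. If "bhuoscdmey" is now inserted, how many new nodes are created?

3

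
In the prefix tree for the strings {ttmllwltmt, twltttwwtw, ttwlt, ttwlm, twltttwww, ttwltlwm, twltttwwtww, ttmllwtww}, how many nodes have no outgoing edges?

6

A leaf is a node with no children — equivalently, the end of a word that is not a proper prefix of any other stored word.
Those words: "ttmllwltmt", "ttmllwtww", "ttwlm", "ttwltlwm", "twltttwwtww", "twltttwww"
Leaf count: 6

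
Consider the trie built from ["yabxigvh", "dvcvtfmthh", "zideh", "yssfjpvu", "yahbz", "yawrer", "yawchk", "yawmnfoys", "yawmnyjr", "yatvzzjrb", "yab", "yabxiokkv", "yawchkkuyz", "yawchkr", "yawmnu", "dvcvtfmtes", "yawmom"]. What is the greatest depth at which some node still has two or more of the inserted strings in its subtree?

8

Look for the deepest trie node that still has at least two words in its subtree.
"dvcvtfmtes" and "dvcvtfmthh" agree on "dvcvtfmt" (8 characters) before diverging; nothing deeper is shared.
Longest shared-prefix length: 8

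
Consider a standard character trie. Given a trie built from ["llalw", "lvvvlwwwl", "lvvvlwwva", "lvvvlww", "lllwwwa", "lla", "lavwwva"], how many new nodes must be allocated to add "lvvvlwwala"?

The longest prefix of "lvvvlwwala" already in the trie is "lvvvlww" (length 7).
So 10 − 7 = 3 new nodes.

3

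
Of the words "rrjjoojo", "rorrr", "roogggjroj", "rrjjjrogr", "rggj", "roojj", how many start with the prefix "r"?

Traverse to the node for "r", then collect every word in that subtree.
Words under "r": rggj, roogggjroj, roojj, rorrr, rrjjjrogr, rrjjoojo
Count: 6

6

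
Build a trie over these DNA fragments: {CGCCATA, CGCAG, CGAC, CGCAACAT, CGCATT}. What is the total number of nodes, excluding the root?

Insert word by word; a character creates a node only if that edge doesn't already exist:
  "CGCCATA" → 7 new (C, G, C, C, A, T, A)
  "CGCAG" → prefix "CGC" already present; 2 new (A, G)
  "CGAC" → prefix "CG" already present; 2 new (A, C)
  "CGCAACAT" → prefix "CGCA" already present; 4 new (A, C, A, T)
  "CGCATT" → prefix "CGCA" already present; 2 new (T, T)
Total nodes = 7 + 2 + 2 + 4 + 2 = 17

17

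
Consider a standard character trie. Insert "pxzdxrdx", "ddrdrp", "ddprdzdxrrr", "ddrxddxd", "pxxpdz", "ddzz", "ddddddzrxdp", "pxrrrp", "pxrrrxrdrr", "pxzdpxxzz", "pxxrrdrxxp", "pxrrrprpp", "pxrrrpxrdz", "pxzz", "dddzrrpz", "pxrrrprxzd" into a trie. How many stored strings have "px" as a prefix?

10

Walk to "px"; the words in its subtree are exactly those with that prefix.
Matches: "pxrrrp", "pxrrrprpp", "pxrrrprxzd", "pxrrrpxrdz", "pxrrrxrdrr", "pxxpdz", "pxxrrdrxxp", "pxzdpxxzz", "pxzdxrdx", "pxzz"
Count: 10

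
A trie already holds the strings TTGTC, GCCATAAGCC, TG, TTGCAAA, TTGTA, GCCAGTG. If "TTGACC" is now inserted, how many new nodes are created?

3

Walking "TTGACC" from the root, the first 3 characters ("TTG") follow existing edges; "A" is the first miss.
Each of the 3 remaining characters creates one node.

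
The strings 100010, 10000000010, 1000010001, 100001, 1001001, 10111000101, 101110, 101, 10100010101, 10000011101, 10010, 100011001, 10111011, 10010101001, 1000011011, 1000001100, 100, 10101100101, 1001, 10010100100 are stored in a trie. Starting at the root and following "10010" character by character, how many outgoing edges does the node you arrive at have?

Follow the path "10010" to its node, then look at its outgoing edges.
Distinct next characters after "10010": 0, 1.
That node has 2 child edges.

2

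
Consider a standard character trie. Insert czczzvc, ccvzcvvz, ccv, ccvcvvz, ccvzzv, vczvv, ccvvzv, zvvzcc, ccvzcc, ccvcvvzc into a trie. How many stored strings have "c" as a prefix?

Filter for entries beginning with "c":
Matches: "ccv", "ccvcvvz", "ccvcvvzc", "ccvvzv", "ccvzcc", "ccvzcvvz", "ccvzzv", "czczzvc"
Count: 8

8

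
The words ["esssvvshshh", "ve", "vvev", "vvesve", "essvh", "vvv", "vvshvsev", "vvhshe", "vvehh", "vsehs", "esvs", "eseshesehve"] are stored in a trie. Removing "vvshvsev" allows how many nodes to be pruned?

6

After clearing the end-marker at "vvshvsev", prune upward until reaching a node still needed by another word.
The suffix "shvsev" (6 nodes) is used only by "vvshvsev"; the node for "vv" still has the child "e", so pruning stops there.
Nodes removed: 6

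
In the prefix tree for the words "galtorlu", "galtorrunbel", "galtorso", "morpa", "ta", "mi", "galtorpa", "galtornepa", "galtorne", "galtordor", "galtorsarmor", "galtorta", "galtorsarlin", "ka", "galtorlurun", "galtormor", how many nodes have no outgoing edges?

14

Leaves are exactly the stored words that no other stored word extends.
Those words: "galtordor", "galtorlurun", "galtormor", "galtornepa", "galtorpa", "galtorrunbel", "galtorsarlin", "galtorsarmor", "galtorso", "galtorta", "ka", "mi", "morpa", "ta"
Leaf count: 14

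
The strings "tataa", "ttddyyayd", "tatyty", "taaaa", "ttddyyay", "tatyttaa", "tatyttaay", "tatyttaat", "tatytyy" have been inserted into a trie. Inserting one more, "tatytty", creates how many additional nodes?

1

Walking "tatytty" from the root, the first 6 characters ("tatytt") follow existing edges; "y" is the first miss.
New nodes needed: |"tatytty"| − 6 = 7 − 6 = 1.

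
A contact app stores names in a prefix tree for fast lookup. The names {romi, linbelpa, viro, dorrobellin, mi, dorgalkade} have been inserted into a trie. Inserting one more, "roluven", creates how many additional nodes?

5

"ro" is already a path in the trie; the remaining "luven" must be added.
So 7 − 2 = 5 new nodes.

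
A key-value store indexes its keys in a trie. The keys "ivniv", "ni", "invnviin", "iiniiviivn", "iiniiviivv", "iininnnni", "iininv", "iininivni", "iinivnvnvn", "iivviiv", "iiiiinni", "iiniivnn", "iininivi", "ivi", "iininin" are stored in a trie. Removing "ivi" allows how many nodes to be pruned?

A node on "ivi"'s path can go only if nothing else ends at it or branches off below it.
The suffix "i" (1 node) is used only by "ivi"; the node for "iv" still has the child "n", so pruning stops there.
Nodes removed: 1

1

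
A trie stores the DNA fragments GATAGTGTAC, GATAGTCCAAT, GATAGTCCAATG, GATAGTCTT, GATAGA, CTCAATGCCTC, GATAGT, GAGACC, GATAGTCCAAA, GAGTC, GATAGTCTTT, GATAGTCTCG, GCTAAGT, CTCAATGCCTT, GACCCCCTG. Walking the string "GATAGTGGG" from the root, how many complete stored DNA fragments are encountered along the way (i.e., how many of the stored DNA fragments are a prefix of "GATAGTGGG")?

1

Check each prefix of "GATAGTGGG" against the stored set — each match is an end-marker on the path.
Prefixes of the query that are stored words: "GATAGT"
Count: 1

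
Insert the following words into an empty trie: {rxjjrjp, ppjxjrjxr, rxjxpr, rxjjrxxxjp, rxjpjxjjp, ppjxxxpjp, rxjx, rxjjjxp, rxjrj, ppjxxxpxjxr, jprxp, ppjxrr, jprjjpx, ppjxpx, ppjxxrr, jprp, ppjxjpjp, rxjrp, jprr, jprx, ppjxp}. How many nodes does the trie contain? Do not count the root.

Insert word by word; a character creates a node only if that edge doesn't already exist:
  "rxjjrjp" → 7 new (r, x, j, j, r, j, p)
  "ppjxjrjxr" → 9 new (p, p, j, x, j, r, j, x, r)
  "rxjxpr" → prefix "rxj" already present; 3 new (x, p, r)
  "rxjjrxxxjp" → prefix "rxjjr" already present; 5 new (x, x, x, j, p)
  "rxjpjxjjp" → prefix "rxj" already present; 6 new (p, j, x, j, j, p)
  "ppjxxxpjp" → prefix "ppjx" already present; 5 new (x, x, p, j, p)
  "rxjx" → prefix "rxjx" already present; 0 new (none)
  "rxjjjxp" → prefix "rxjj" already present; 3 new (j, x, p)
  "rxjrj" → prefix "rxj" already present; 2 new (r, j)
  "ppjxxxpxjxr" → prefix "ppjxxxp" already present; 4 new (x, j, x, r)
  "jprxp" → 5 new (j, p, r, x, p)
  "ppjxrr" → prefix "ppjx" already present; 2 new (r, r)
  "jprjjpx" → prefix "jpr" already present; 4 new (j, j, p, x)
  "ppjxpx" → prefix "ppjx" already present; 2 new (p, x)
  "ppjxxrr" → prefix "ppjxx" already present; 2 new (r, r)
  "jprp" → prefix "jpr" already present; 1 new (p)
  "ppjxjpjp" → prefix "ppjxj" already present; 3 new (p, j, p)
  "rxjrp" → prefix "rxjr" already present; 1 new (p)
  "jprr" → prefix "jpr" already present; 1 new (r)
  "jprx" → prefix "jprx" already present; 0 new (none)
  "ppjxp" → prefix "ppjxp" already present; 0 new (none)
Total nodes = 7 + 9 + 3 + 5 + 6 + 5 + 0 + 3 + 2 + 4 + 5 + 2 + 4 + 2 + 2 + 1 + 3 + 1 + 1 + 0 + 0 = 65

65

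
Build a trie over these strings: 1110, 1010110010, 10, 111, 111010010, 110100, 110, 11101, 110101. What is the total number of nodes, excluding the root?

23

For each word, the new-node count is its length minus the longest prefix already in the trie:
  "1110" → 4 new (1, 1, 1, 0)
  "1010110010" → prefix "1" already present; 9 new (0, 1, 0, 1, 1, 0, 0, 1, 0)
  "10" → prefix "10" already present; 0 new (none)
  "111" → prefix "111" already present; 0 new (none)
  "111010010" → prefix "1110" already present; 5 new (1, 0, 0, 1, 0)
  "110100" → prefix "11" already present; 4 new (0, 1, 0, 0)
  "110" → prefix "110" already present; 0 new (none)
  "11101" → prefix "11101" already present; 0 new (none)
  "110101" → prefix "11010" already present; 1 new (1)
Total nodes = 4 + 9 + 0 + 0 + 5 + 4 + 0 + 0 + 1 = 23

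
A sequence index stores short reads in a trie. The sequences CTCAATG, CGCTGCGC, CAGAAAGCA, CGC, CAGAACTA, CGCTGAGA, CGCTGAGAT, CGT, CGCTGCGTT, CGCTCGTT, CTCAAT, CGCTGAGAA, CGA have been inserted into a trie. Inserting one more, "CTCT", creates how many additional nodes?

1

The longest prefix of "CTCT" already in the trie is "CTC" (length 3).
So 4 − 3 = 1 new nodes.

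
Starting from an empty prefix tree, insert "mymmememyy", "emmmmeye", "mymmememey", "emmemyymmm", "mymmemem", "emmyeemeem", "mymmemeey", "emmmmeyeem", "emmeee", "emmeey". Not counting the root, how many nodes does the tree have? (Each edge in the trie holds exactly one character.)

Insert word by word; a character creates a node only if that edge doesn't already exist:
  "mymmememyy" → 10 new (m, y, m, m, e, m, e, m, y, y)
  "emmmmeye" → 8 new (e, m, m, m, m, e, y, e)
  "mymmememey" → prefix "mymmemem" already present; 2 new (e, y)
  "emmemyymmm" → prefix "emm" already present; 7 new (e, m, y, y, m, m, m)
  "mymmemem" → prefix "mymmemem" already present; 0 new (none)
  "emmyeemeem" → prefix "emm" already present; 7 new (y, e, e, m, e, e, m)
  "mymmemeey" → prefix "mymmeme" already present; 2 new (e, y)
  "emmmmeyeem" → prefix "emmmmeye" already present; 2 new (e, m)
  "emmeee" → prefix "emme" already present; 2 new (e, e)
  "emmeey" → prefix "emmee" already present; 1 new (y)
Total nodes = 10 + 8 + 2 + 7 + 0 + 7 + 2 + 2 + 2 + 1 = 41

41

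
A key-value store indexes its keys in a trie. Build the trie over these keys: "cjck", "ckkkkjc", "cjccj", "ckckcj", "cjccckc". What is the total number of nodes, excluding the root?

19

Trie structure (* marks end of a word):
(root)
└─ c
   ├─ j
   │  └─ c
   │     ├─ c
   │     │  ├─ c
   │     │  │  └─ k
   │     │  │     └─ c *
   │     │  └─ j *
   │     └─ k *
   └─ k
      ├─ c
      │  └─ k
      │     └─ c
      │        └─ j *
      └─ k
         └─ k
            └─ k
               └─ j
                  └─ c *
Counting every labelled node above: 19.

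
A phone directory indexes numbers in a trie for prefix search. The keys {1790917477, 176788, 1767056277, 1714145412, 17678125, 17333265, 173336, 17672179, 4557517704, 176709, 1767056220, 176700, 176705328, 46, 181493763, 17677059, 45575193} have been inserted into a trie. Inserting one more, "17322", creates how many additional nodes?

The longest prefix of "17322" already in the trie is "173" (length 3).
New nodes needed: |"17322"| − 3 = 5 − 3 = 2.

2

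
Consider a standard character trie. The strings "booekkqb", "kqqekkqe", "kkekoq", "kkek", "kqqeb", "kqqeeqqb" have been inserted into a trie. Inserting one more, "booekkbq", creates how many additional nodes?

2

"booekk" is already a path in the trie; the remaining "bq" must be added.
New nodes needed: |"booekkbq"| − 6 = 8 − 6 = 2.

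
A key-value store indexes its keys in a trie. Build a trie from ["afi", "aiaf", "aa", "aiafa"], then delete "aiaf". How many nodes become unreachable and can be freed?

After clearing the end-marker at "aiaf", prune upward until reaching a node still needed by another word.
Every node on "aiaf" is still needed (e.g. by "aiafa"), so nothing is freed.
Nodes removed: 0

0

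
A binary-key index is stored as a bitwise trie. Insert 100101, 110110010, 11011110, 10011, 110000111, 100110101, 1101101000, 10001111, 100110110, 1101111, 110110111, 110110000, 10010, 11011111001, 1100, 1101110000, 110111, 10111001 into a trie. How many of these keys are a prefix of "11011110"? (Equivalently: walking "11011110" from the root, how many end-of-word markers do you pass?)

3

Walk "11011110" from the root; an end-of-word marker is hit whenever a stored word is a prefix of "11011110".
Prefixes of the query that are stored words: "110111", "1101111", "11011110"
Count: 3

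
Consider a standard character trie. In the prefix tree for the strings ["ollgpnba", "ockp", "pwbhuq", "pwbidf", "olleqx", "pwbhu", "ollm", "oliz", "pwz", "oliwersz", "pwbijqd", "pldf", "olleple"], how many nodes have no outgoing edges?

12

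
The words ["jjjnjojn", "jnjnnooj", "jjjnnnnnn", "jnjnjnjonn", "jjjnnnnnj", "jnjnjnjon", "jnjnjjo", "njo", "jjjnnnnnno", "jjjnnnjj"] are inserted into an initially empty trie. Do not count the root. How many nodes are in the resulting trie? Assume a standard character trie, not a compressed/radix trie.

Insert word by word; a character creates a node only if that edge doesn't already exist:
  "jjjnjojn" → 8 new (j, j, j, n, j, o, j, n)
  "jnjnnooj" → prefix "j" already present; 7 new (n, j, n, n, o, o, j)
  "jjjnnnnnn" → prefix "jjjn" already present; 5 new (n, n, n, n, n)
  "jnjnjnjonn" → prefix "jnjn" already present; 6 new (j, n, j, o, n, n)
  "jjjnnnnnj" → prefix "jjjnnnnn" already present; 1 new (j)
  "jnjnjnjon" → prefix "jnjnjnjon" already present; 0 new (none)
  "jnjnjjo" → prefix "jnjnj" already present; 2 new (j, o)
  "njo" → 3 new (n, j, o)
  "jjjnnnnnno" → prefix "jjjnnnnnn" already present; 1 new (o)
  "jjjnnnjj" → prefix "jjjnnn" already present; 2 new (j, j)
Total nodes = 8 + 7 + 5 + 6 + 1 + 0 + 2 + 3 + 1 + 2 = 35

35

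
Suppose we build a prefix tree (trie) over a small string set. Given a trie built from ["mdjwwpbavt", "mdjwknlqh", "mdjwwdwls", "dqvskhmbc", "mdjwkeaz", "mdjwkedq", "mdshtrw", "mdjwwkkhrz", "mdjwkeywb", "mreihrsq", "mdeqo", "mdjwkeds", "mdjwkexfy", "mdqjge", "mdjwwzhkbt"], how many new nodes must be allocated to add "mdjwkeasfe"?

3

The longest prefix of "mdjwkeasfe" already in the trie is "mdjwkea" (length 7).
Each of the 3 remaining characters creates one node.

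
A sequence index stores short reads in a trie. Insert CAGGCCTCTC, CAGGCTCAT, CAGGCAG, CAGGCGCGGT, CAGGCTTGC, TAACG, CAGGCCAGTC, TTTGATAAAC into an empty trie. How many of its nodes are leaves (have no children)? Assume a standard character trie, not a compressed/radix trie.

8

A leaf is a node with no children — equivalently, the end of a word that is not a proper prefix of any other stored word.
Those words: "CAGGCAG", "CAGGCCAGTC", "CAGGCCTCTC", "CAGGCGCGGT", "CAGGCTCAT", "CAGGCTTGC", "TAACG", "TTTGATAAAC"
Leaf count: 8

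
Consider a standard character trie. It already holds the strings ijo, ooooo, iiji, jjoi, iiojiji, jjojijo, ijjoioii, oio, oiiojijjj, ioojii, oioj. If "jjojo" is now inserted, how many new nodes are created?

The longest prefix of "jjojo" already in the trie is "jjoj" (length 4).
Each of the 1 remaining characters creates one node.

1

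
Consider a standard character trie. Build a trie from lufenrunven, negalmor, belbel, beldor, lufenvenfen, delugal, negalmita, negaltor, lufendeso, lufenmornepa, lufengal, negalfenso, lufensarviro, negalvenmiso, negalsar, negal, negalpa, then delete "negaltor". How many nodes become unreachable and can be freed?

Walk "negaltor" from the leaf back toward the root, removing each node that no remaining word uses.
The suffix "tor" (3 nodes) is used only by "negaltor"; the node for "negal" still has the child "m", so pruning stops there.
Nodes removed: 3

3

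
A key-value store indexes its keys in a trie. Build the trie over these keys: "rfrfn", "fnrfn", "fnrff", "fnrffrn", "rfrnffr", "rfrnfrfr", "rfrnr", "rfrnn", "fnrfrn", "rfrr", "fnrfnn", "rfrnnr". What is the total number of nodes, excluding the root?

Trace insertions, counting only characters that open a new branch:
  "rfrfn" → 5 new (r, f, r, f, n)
  "fnrfn" → 5 new (f, n, r, f, n)
  "fnrff" → prefix "fnrf" already present; 1 new (f)
  "fnrffrn" → prefix "fnrff" already present; 2 new (r, n)
  "rfrnffr" → prefix "rfr" already present; 4 new (n, f, f, r)
  "rfrnfrfr" → prefix "rfrnf" already present; 3 new (r, f, r)
  "rfrnr" → prefix "rfrn" already present; 1 new (r)
  "rfrnn" → prefix "rfrn" already present; 1 new (n)
  "fnrfrn" → prefix "fnrf" already present; 2 new (r, n)
  "rfrr" → prefix "rfr" already present; 1 new (r)
  "fnrfnn" → prefix "fnrfn" already present; 1 new (n)
  "rfrnnr" → prefix "rfrnn" already present; 1 new (r)
Total nodes = 5 + 5 + 1 + 2 + 4 + 3 + 1 + 1 + 2 + 1 + 1 + 1 = 27

27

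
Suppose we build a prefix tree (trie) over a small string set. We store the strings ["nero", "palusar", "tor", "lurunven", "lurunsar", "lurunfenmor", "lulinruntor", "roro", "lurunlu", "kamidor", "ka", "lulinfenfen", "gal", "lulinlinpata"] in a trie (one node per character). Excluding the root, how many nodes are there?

69

For each word, the new-node count is its length minus the longest prefix already in the trie:
  "nero" → 4 new (n, e, r, o)
  "palusar" → 7 new (p, a, l, u, s, a, r)
  "tor" → 3 new (t, o, r)
  "lurunven" → 8 new (l, u, r, u, n, v, e, n)
  "lurunsar" → prefix "lurun" already present; 3 new (s, a, r)
  "lurunfenmor" → prefix "lurun" already present; 6 new (f, e, n, m, o, r)
  "lulinruntor" → prefix "lu" already present; 9 new (l, i, n, r, u, n, t, o, r)
  "roro" → 4 new (r, o, r, o)
  "lurunlu" → prefix "lurun" already present; 2 new (l, u)
  "kamidor" → 7 new (k, a, m, i, d, o, r)
  "ka" → prefix "ka" already present; 0 new (none)
  "lulinfenfen" → prefix "lulin" already present; 6 new (f, e, n, f, e, n)
  "gal" → 3 new (g, a, l)
  "lulinlinpata" → prefix "lulin" already present; 7 new (l, i, n, p, a, t, a)
Total nodes = 4 + 7 + 3 + 8 + 3 + 6 + 9 + 4 + 2 + 7 + 0 + 6 + 3 + 7 = 69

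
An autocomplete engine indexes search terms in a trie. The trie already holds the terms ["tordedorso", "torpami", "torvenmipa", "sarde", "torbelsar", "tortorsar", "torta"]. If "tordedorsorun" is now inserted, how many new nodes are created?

Walking "tordedorsorun" from the root, the first 10 characters ("tordedorso") follow existing edges; "r" is the first miss.
New nodes needed: |"tordedorsorun"| − 10 = 13 − 10 = 3.

3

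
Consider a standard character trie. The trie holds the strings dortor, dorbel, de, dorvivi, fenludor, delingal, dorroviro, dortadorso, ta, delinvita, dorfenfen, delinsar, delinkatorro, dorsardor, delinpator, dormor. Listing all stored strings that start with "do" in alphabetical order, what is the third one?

dormor

Filter for "do…" and sort: "dorbel", "dorfenfen", "dormor", "dorroviro", "dorsardor", "dortadorso", "dortor", "dorvivi"
The 3rd is dormor.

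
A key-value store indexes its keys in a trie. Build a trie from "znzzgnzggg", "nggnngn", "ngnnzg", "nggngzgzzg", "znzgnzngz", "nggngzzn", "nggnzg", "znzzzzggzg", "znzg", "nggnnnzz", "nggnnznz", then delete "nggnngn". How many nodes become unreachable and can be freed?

2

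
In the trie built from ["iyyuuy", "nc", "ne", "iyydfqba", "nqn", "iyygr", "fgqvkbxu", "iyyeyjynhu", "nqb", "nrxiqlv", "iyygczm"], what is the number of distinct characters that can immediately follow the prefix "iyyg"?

2

Follow the path "iyyg" to its node, then look at its outgoing edges.
Distinct next characters after "iyyg": c, r.
That node has 2 child edges.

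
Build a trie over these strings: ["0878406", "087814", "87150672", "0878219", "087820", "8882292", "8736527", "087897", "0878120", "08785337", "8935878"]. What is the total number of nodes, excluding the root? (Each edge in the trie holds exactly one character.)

Insert word by word; a character creates a node only if that edge doesn't already exist:
  "0878406" → 7 new (0, 8, 7, 8, 4, 0, 6)
  "087814" → prefix "0878" already present; 2 new (1, 4)
  "87150672" → 8 new (8, 7, 1, 5, 0, 6, 7, 2)
  "0878219" → prefix "0878" already present; 3 new (2, 1, 9)
  "087820" → prefix "08782" already present; 1 new (0)
  "8882292" → prefix "8" already present; 6 new (8, 8, 2, 2, 9, 2)
  "8736527" → prefix "87" already present; 5 new (3, 6, 5, 2, 7)
  "087897" → prefix "0878" already present; 2 new (9, 7)
  "0878120" → prefix "08781" already present; 2 new (2, 0)
  "08785337" → prefix "0878" already present; 4 new (5, 3, 3, 7)
  "8935878" → prefix "8" already present; 6 new (9, 3, 5, 8, 7, 8)
Total nodes = 7 + 2 + 8 + 3 + 1 + 6 + 5 + 2 + 2 + 4 + 6 = 46

46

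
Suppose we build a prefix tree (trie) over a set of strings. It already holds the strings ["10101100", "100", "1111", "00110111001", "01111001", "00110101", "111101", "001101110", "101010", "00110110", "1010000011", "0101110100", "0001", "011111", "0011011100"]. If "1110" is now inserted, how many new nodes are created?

1

Walking "1110" from the root, the first 3 characters ("111") follow existing edges; "0" is the first miss.
Each of the 1 remaining characters creates one node.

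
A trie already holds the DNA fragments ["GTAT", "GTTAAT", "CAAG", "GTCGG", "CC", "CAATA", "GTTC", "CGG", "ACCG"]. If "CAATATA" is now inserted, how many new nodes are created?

2

"CAATA" is already a path in the trie; the remaining "TA" must be added.
Each of the 2 remaining characters creates one node.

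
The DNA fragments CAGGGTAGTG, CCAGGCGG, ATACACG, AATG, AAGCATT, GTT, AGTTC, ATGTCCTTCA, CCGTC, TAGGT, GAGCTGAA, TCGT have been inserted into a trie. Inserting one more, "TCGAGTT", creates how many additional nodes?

4

"TCG" is already a path in the trie; the remaining "AGTT" must be added.
Each of the 4 remaining characters creates one node.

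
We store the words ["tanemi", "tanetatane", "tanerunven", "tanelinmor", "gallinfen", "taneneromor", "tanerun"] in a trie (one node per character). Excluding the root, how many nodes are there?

Insert word by word; a character creates a node only if that edge doesn't already exist:
  "tanemi" → 6 new (t, a, n, e, m, i)
  "tanetatane" → prefix "tane" already present; 6 new (t, a, t, a, n, e)
  "tanerunven" → prefix "tane" already present; 6 new (r, u, n, v, e, n)
  "tanelinmor" → prefix "tane" already present; 6 new (l, i, n, m, o, r)
  "gallinfen" → 9 new (g, a, l, l, i, n, f, e, n)
  "taneneromor" → prefix "tane" already present; 7 new (n, e, r, o, m, o, r)
  "tanerun" → prefix "tanerun" already present; 0 new (none)
Total nodes = 6 + 6 + 6 + 6 + 9 + 7 + 0 = 40

40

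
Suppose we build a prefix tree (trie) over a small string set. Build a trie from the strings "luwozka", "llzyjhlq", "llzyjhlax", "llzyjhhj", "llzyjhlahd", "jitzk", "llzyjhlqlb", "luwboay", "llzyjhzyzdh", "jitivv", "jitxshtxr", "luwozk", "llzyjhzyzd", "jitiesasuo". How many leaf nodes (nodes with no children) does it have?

11

A leaf is a node with no children — equivalently, the end of a word that is not a proper prefix of any other stored word.
Those words: "jitiesasuo", "jitivv", "jitxshtxr", "jitzk", "llzyjhhj", "llzyjhlahd", "llzyjhlax", "llzyjhlqlb", "llzyjhzyzdh", "luwboay", "luwozka"
Leaf count: 11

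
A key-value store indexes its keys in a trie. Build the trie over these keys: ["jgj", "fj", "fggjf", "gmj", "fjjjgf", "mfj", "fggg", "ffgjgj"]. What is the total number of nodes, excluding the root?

Trie structure (* marks end of a word):
(root)
├─ f
│  ├─ f
│  │  └─ g
│  │     └─ j
│  │        └─ g
│  │           └─ j *
│  ├─ g
│  │  └─ g
│  │     ├─ g *
│  │     └─ j
│  │        └─ f *
│  └─ j *
│     └─ j
│        └─ j
│           └─ g
│              └─ f *
├─ g
│  └─ m
│     └─ j *
├─ j
│  └─ g
│     └─ j *
└─ m
   └─ f
      └─ j *
Counting every labelled node above: 25.

25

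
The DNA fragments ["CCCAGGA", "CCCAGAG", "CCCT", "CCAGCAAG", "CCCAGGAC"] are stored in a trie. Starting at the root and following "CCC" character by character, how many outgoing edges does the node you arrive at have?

Walk "CCC" from the root, arriving at one node.
Distinct next characters after "CCC": A, T.
That node has 2 child edges.

2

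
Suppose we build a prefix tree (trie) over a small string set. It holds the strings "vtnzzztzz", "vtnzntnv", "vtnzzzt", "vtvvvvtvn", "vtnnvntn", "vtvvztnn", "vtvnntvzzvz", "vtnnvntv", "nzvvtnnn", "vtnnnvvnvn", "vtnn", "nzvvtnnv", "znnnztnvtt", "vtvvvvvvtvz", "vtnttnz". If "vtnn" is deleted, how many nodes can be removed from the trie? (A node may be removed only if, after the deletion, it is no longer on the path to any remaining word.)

0

Walk "vtnn" from the leaf back toward the root, removing each node that no remaining word uses.
Every node on "vtnn" is still needed (e.g. by "vtnnvntn"), so nothing is freed.
Nodes removed: 0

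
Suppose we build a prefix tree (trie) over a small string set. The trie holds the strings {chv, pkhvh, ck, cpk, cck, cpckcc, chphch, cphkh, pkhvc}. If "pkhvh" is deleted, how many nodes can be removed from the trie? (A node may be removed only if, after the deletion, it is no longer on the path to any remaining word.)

1

A node on "pkhvh"'s path can go only if nothing else ends at it or branches off below it.
The suffix "h" (1 node) is used only by "pkhvh"; the node for "pkhv" still has the child "c", so pruning stops there.
Nodes removed: 1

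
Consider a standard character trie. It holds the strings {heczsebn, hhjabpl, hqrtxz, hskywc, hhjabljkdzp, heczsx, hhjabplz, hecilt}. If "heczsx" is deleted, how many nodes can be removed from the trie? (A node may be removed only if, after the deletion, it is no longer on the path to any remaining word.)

Walk "heczsx" from the leaf back toward the root, removing each node that no remaining word uses.
The suffix "x" (1 node) is used only by "heczsx"; the node for "heczs" still has the child "e", so pruning stops there.
Nodes removed: 1

1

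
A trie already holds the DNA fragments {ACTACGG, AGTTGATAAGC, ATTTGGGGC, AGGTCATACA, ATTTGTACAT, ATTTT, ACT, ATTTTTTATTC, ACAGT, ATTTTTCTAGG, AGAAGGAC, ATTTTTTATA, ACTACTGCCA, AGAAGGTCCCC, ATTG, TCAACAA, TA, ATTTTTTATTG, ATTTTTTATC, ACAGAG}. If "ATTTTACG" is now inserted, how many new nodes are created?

3

The longest prefix of "ATTTTACG" already in the trie is "ATTTT" (length 5).
So 8 − 5 = 3 new nodes.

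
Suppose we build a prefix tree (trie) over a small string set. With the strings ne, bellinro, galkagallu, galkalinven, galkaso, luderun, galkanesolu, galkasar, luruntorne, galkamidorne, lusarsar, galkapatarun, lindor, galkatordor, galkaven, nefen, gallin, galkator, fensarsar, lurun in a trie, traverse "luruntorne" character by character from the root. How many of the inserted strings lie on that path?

2

Check each prefix of "luruntorne" against the stored set — each match is an end-marker on the path.
Prefixes of the query that are stored words: "lurun", "luruntorne"
Count: 2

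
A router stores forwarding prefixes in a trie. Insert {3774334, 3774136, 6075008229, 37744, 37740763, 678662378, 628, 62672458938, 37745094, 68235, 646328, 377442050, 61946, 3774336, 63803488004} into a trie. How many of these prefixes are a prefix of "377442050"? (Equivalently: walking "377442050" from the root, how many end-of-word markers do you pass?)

2

Walk "377442050" from the root; an end-of-word marker is hit whenever a stored word is a prefix of "377442050".
Prefixes of the query that are stored words: "37744", "377442050"
Count: 2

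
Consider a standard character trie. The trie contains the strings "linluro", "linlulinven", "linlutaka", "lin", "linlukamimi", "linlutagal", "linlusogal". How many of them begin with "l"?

Walk to "l"; the words in its subtree are exactly those with that prefix.
Words under "l": lin, linlukamimi, linlulinven, linluro, linlusogal, linlutagal, linlutaka
Count: 7

7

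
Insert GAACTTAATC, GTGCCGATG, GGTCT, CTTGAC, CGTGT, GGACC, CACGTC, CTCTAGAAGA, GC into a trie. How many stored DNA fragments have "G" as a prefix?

5

Filter for entries beginning with "G":
Matches: "GAACTTAATC", "GC", "GGACC", "GGTCT", "GTGCCGATG"
Count: 5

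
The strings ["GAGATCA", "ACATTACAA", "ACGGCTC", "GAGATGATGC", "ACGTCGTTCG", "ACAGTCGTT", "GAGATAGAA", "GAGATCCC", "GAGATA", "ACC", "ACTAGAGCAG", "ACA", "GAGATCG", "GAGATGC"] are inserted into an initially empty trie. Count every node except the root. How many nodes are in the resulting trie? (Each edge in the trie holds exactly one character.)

Trace insertions, counting only characters that open a new branch:
  "GAGATCA" → 7 new (G, A, G, A, T, C, A)
  "ACATTACAA" → 9 new (A, C, A, T, T, A, C, A, A)
  "ACGGCTC" → prefix "AC" already present; 5 new (G, G, C, T, C)
  "GAGATGATGC" → prefix "GAGAT" already present; 5 new (G, A, T, G, C)
  "ACGTCGTTCG" → prefix "ACG" already present; 7 new (T, C, G, T, T, C, G)
  "ACAGTCGTT" → prefix "ACA" already present; 6 new (G, T, C, G, T, T)
  "GAGATAGAA" → prefix "GAGAT" already present; 4 new (A, G, A, A)
  "GAGATCCC" → prefix "GAGATC" already present; 2 new (C, C)
  "GAGATA" → prefix "GAGATA" already present; 0 new (none)
  "ACC" → prefix "AC" already present; 1 new (C)
  "ACTAGAGCAG" → prefix "AC" already present; 8 new (T, A, G, A, G, C, A, G)
  "ACA" → prefix "ACA" already present; 0 new (none)
  "GAGATCG" → prefix "GAGATC" already present; 1 new (G)
  "GAGATGC" → prefix "GAGATG" already present; 1 new (C)
Total nodes = 7 + 9 + 5 + 5 + 7 + 6 + 4 + 2 + 0 + 1 + 8 + 0 + 1 + 1 = 56

56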